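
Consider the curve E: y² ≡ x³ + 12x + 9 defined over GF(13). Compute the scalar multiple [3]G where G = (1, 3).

O

Repeated addition: build up to 3G.
2G: tangent at (1, 3): λ = (3·1² + 12)/(2·3) ≡ 2/6. 6⁻¹ ≡ 11 (mod 13) since 6·11 = 66 ≡ 1, so λ ≡ 2·11 ≡ 9.
  x = λ² - 1 - 1 = 81 - 2 ≡ 1; y = λ·(1 - 1) - 3 ≡ 10. → (1, 10)
3G: (1, 10) + (1, 3): same x and y₁ ≡ -y₂, so the sum is O.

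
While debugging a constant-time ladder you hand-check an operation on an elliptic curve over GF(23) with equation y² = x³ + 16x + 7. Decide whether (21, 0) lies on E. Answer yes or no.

y² = 0² ≡ 0; x³ + 16x + 7 = 9604 ≡ 13 (mod 23). 0 ≠ 13.

no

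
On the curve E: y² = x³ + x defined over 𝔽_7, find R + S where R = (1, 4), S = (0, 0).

(1, 4) + (0, 0). λ = (0 - 4)/(0 - 1) ≡ 3/6 mod 7. 6⁻¹ ≡ 6 (mod 7), so λ ≡ 4.
  x = λ² - 1 - 0 = 16 - 1 ≡ 1; y = λ·(1 - 1) - 4 ≡ 3. → (1, 3)

(1, 3)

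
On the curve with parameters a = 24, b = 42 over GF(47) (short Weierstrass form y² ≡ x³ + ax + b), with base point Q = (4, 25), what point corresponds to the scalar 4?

Repeated addition: build up to 4Q.
2Q: tangent at (4, 25): λ = (3·4² + 24)/(2·25) ≡ 25/3. 3⁻¹ ≡ 16 (mod 47), so λ ≡ 25·16 ≡ 24.
  x = λ² - 4 - 4 = 576 - 8 ≡ 4; y = λ·(4 - 4) - 25 ≡ 22. → (4, 22)
3Q: (4, 22) + (4, 25): same x and y₁ ≡ -y₂, so the sum is O.
4Q: O + (4, 25) = (4, 25) (identity).

(4, 25)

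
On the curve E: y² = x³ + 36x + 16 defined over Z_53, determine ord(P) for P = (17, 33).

2P: tangent at (17, 33): λ = (3·17² + 36)/(2·33) ≡ 2/13. 13⁻¹ ≡ 49 (mod 53), so λ ≡ 2·49 ≡ 45.
  x = λ² - 17 - 17 = 2025 - 34 ≡ 30; y = λ·(17 - 30) - 33 ≡ 18. → (30, 18)
3P: (30, 18) + (17, 33). λ = (33 - 18)/(17 - 30) ≡ 15/40 mod 53. 40⁻¹ ≡ 4 (mod 53), so λ ≡ 7.
  x = λ² - 30 - 17 = 49 - 47 ≡ 2; y = λ·(30 - 2) - 18 ≡ 19. → (2, 19)
4P: (2, 19) + (17, 33). λ = (33 - 19)/(17 - 2) ≡ 14/15 mod 53. 15⁻¹ ≡ 46 (mod 53) since 15·46 = 690 ≡ 1, so λ ≡ 8.
  x = λ² - 2 - 17 = 64 - 19 ≡ 45; y = λ·(2 - 45) - 19 ≡ 8. → (45, 8)
5P: (45, 8) + (17, 33). λ = (33 - 8)/(17 - 45) ≡ 25/25 mod 53. 25⁻¹ ≡ 17 (mod 53), so λ ≡ 1.
  x = λ² - 45 - 17 = 1 - 62 ≡ 45; y = λ·(45 - 45) - 8 ≡ 45. → (45, 45)
6P: (45, 45) + (17, 33). λ = (33 - 45)/(17 - 45) ≡ 41/25 mod 53. 25⁻¹ ≡ 17 (mod 53), so λ ≡ 8.
  x = λ² - 45 - 17 = 64 - 62 ≡ 2; y = λ·(45 - 2) - 45 ≡ 34. → (2, 34)
7P: (2, 34) + (17, 33). λ = (33 - 34)/(17 - 2) ≡ 52/15 mod 53. 15⁻¹ ≡ 46 (mod 53) since 15·46 = 690 ≡ 1, so λ ≡ 7.
  x = λ² - 2 - 17 = 49 - 19 ≡ 30; y = λ·(2 - 30) - 34 ≡ 35. → (30, 35)
8P: (30, 35) + (17, 33). λ = (33 - 35)/(17 - 30) ≡ 51/40 mod 53. 40⁻¹ ≡ 4 (mod 53) since 40·4 = 160 ≡ 1, so λ ≡ 45.
  x = λ² - 30 - 17 = 2025 - 47 ≡ 17; y = λ·(30 - 17) - 35 ≡ 20. → (17, 20)
9P: (17, 20) + (17, 33): same x and y₁ ≡ -y₂, so the sum is ∞.
9P = ∞, so the order is 9.

9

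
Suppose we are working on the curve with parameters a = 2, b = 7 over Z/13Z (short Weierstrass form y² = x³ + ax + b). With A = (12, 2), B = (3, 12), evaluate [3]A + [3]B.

(1, 7)

First 3A:
Repeated addition: build up to 3A.
2A: tangent at (12, 2): λ = (3·12² + 2)/(2·2) ≡ 5/4. 4⁻¹ ≡ 10 (mod 13) since 4·10 = 40 ≡ 1, so λ ≡ 5·10 ≡ 11.
  x = λ² - 12 - 12 = 121 - 24 ≡ 6; y = λ·(12 - 6) - 2 ≡ 12. → (6, 12)
3A: (6, 12) + (12, 2). λ = (2 - 12)/(12 - 6) ≡ 3/6 mod 13. 6⁻¹ ≡ 11 (mod 13) since 6·11 = 66 ≡ 1, so λ ≡ 7.
  x = λ² - 6 - 12 = 49 - 18 ≡ 5; y = λ·(6 - 5) - 12 ≡ 8. → (5, 8)
3A = (5, 8).
Next 3B:
Repeated addition: build up to 3B.
2B: tangent at (3, 12): λ = (3·3² + 2)/(2·12) ≡ 3/11. 11⁻¹ ≡ 6 (mod 13) since 11·6 = 66 ≡ 1, so λ ≡ 3·6 ≡ 5.
  x = λ² - 3 - 3 = 25 - 6 ≡ 6; y = λ·(3 - 6) - 12 ≡ 12. → (6, 12)
3B: (6, 12) + (3, 12). λ = (12 - 12)/(3 - 6) ≡ 0/10 mod 13. 10⁻¹ ≡ 4 (mod 13) since 10·4 = 40 ≡ 1, so λ ≡ 0.
  x = λ² - 6 - 3 = 0 - 9 ≡ 4; y = λ·(6 - 4) - 12 ≡ 1. → (4, 1)
3B = (4, 1).
Finally 3A + 3B:
(5, 8) + (4, 1). λ = (1 - 8)/(4 - 5) ≡ 6/12 mod 13. 12⁻¹ ≡ 12 (mod 13) since 12·12 = 144 ≡ 1, so λ ≡ 7.
  x = λ² - 5 - 4 = 49 - 9 ≡ 1; y = λ·(5 - 1) - 8 ≡ 7. → (1, 7)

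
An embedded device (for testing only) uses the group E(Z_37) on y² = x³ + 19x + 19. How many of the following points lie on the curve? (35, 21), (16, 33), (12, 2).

1

(35, 21): 21² ≡ 34, rhs ≡ 10 → off.
(16, 33): 33² ≡ 16, rhs ≡ 16 → on.
(12, 2): 2² ≡ 4, rhs ≡ 14 → off.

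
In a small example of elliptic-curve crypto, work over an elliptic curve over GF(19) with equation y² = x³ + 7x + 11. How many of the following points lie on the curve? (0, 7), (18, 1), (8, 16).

2

(0, 7): 7² ≡ 11, rhs ≡ 11 → on.
(18, 1): 1² ≡ 1, rhs ≡ 3 → off.
(8, 16): 16² ≡ 9, rhs ≡ 9 → on.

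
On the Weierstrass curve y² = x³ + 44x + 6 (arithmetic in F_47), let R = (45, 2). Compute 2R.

tangent at (45, 2): λ = (3·45² + 44)/(2·2) ≡ 9/4. 4⁻¹ ≡ 12 (mod 47), so λ ≡ 9·12 ≡ 14.
  x = λ² - 45 - 45 = 196 - 90 ≡ 12; y = λ·(45 - 12) - 2 ≡ 37. → (12, 37)

(12, 37)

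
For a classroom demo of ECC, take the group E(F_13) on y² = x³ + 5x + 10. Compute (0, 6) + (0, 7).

The two points share x = 0 and their y-coordinates satisfy 6 + 7 ≡ 0 (mod 13), so they are inverses. Their sum is 𝒪.

O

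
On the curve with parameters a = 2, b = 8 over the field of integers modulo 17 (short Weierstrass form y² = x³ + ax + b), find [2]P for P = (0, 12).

tangent at (0, 12): λ = (3·0² + 2)/(2·12) ≡ 2/7. 7⁻¹ ≡ 5 (mod 17) since 7·5 = 35 ≡ 1, so λ ≡ 2·5 ≡ 10.
  x = λ² - 0 - 0 = 100 - 0 ≡ 15; y = λ·(0 - 15) - 12 ≡ 8. → (15, 8)

(15, 8)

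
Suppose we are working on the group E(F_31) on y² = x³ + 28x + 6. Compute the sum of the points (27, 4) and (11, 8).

(26, 19)

(27, 4) + (11, 8). λ = (8 - 4)/(11 - 27) ≡ 4/15 mod 31. 15⁻¹ ≡ 29 (mod 31), so λ ≡ 23.
  x = λ² - 27 - 11 = 529 - 38 ≡ 26; y = λ·(27 - 26) - 4 ≡ 19. → (26, 19)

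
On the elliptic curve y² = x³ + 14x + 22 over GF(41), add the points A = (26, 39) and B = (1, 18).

(26, 39) + (1, 18). λ = (18 - 39)/(1 - 26) ≡ 20/16 mod 41. 16⁻¹ ≡ 18 (mod 41) since 16·18 = 288 ≡ 1, so λ ≡ 32.
  x = λ² - 26 - 1 = 1024 - 27 ≡ 13; y = λ·(26 - 13) - 39 ≡ 8. → (13, 8)

(13, 8)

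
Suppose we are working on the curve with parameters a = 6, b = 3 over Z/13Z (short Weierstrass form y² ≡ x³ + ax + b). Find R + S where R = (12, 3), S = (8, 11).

(12, 3) + (8, 11). λ = (11 - 3)/(8 - 12) ≡ 8/9 mod 13. 9⁻¹ ≡ 3 (mod 13), so λ ≡ 11.
  x = λ² - 12 - 8 = 121 - 20 ≡ 10; y = λ·(12 - 10) - 3 ≡ 6. → (10, 6)

(10, 6)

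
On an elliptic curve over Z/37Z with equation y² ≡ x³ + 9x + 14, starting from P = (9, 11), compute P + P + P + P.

Repeated addition: build up to 4P.
2P: tangent at (9, 11): λ = (3·9² + 9)/(2·11) ≡ 30/22. 22⁻¹ ≡ 32 (mod 37), so λ ≡ 30·32 ≡ 35.
  x = λ² - 9 - 9 = 1225 - 18 ≡ 23; y = λ·(9 - 23) - 11 ≡ 17. → (23, 17)
3P: (23, 17) + (9, 11). λ = (11 - 17)/(9 - 23) ≡ 31/23 mod 37. 23⁻¹ ≡ 29 (mod 37) since 23·29 = 667 ≡ 1, so λ ≡ 11.
  x = λ² - 23 - 9 = 121 - 32 ≡ 15; y = λ·(23 - 15) - 17 ≡ 34. → (15, 34)
4P: (15, 34) + (9, 11). λ = (11 - 34)/(9 - 15) ≡ 14/31 mod 37. 31⁻¹ ≡ 6 (mod 37), so λ ≡ 10.
  x = λ² - 15 - 9 = 100 - 24 ≡ 2; y = λ·(15 - 2) - 34 ≡ 22. → (2, 22)

(2, 22)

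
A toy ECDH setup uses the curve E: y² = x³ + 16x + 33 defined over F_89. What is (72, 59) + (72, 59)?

tangent at (72, 59): λ = (3·72² + 16)/(2·59) ≡ 82/29. 29⁻¹ ≡ 43 (mod 89), so λ ≡ 82·43 ≡ 55.
  x = λ² - 72 - 72 = 3025 - 144 ≡ 33; y = λ·(72 - 33) - 59 ≡ 39. → (33, 39)

(33, 39)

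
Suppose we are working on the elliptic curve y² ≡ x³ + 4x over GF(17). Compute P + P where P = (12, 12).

tangent at (12, 12): λ = (3·12² + 4)/(2·12) ≡ 11/7. 7⁻¹ ≡ 5 (mod 17), so λ ≡ 11·5 ≡ 4.
  x = λ² - 12 - 12 = 16 - 24 ≡ 9; y = λ·(12 - 9) - 12 ≡ 0. → (9, 0)

(9, 0)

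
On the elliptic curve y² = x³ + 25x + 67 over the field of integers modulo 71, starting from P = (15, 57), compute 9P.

(49, 4)

Double-and-add on 9 = (1001)₂. Start with P = (15, 57) for the leading 1-bit.
double: tangent at (15, 57): λ = (3·15² + 25)/(2·57) ≡ 61/43. 43⁻¹ ≡ 38 (mod 71), so λ ≡ 61·38 ≡ 46.
  x = λ² - 15 - 15 = 2116 - 30 ≡ 27; y = λ·(15 - 27) - 57 ≡ 30. → (27, 30)
double: tangent at (27, 30): λ = (3·27² + 25)/(2·30) ≡ 11/60. 60⁻¹ ≡ 58 (mod 71), so λ ≡ 11·58 ≡ 70.
  x = λ² - 27 - 27 = 4900 - 54 ≡ 18; y = λ·(27 - 18) - 30 ≡ 32. → (18, 32)
double: tangent at (18, 32): λ = (3·18² + 25)/(2·32) ≡ 3/64. 64⁻¹ ≡ 10 (mod 71) since 64·10 = 640 ≡ 1, so λ ≡ 3·10 ≡ 30.
  x = λ² - 18 - 18 = 900 - 36 ≡ 12; y = λ·(18 - 12) - 32 ≡ 6. → (12, 6)
add P: (12, 6) + (15, 57). λ = (57 - 6)/(15 - 12) ≡ 51/3 mod 71. 3⁻¹ ≡ 24 (mod 71), so λ ≡ 17.
  x = λ² - 12 - 15 = 289 - 27 ≡ 49; y = λ·(12 - 49) - 6 ≡ 4. → (49, 4)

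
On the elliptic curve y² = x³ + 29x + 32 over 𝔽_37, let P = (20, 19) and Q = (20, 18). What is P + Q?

The two points share x = 20 and their y-coordinates satisfy 19 + 18 ≡ 0 (mod 37), so they are inverses. Their sum is O.

O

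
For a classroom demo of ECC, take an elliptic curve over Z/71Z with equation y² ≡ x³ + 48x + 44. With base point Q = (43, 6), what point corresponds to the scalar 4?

(65, 45)

Repeated addition: build up to 4Q.
2Q: tangent at (43, 6): λ = (3·43² + 48)/(2·6) ≡ 57/12. 12⁻¹ ≡ 6 (mod 71), so λ ≡ 57·6 ≡ 58.
  x = λ² - 43 - 43 = 3364 - 86 ≡ 12; y = λ·(43 - 12) - 6 ≡ 17. → (12, 17)
3Q: (12, 17) + (43, 6). λ = (6 - 17)/(43 - 12) ≡ 60/31 mod 71. 31⁻¹ ≡ 55 (mod 71) since 31·55 = 1705 ≡ 1, so λ ≡ 34.
  x = λ² - 12 - 43 = 1156 - 55 ≡ 36; y = λ·(12 - 36) - 17 ≡ 19. → (36, 19)
4Q: (36, 19) + (43, 6). λ = (6 - 19)/(43 - 36) ≡ 58/7 mod 71. 7⁻¹ ≡ 61 (mod 71) since 7·61 = 427 ≡ 1, so λ ≡ 59.
  x = λ² - 36 - 43 = 3481 - 79 ≡ 65; y = λ·(36 - 65) - 19 ≡ 45. → (65, 45)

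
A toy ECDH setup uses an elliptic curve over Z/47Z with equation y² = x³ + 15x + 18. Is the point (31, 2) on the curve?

no

y² = 2² ≡ 4; x³ + 15x + 18 = 30274 ≡ 6 (mod 47). 4 ≠ 6.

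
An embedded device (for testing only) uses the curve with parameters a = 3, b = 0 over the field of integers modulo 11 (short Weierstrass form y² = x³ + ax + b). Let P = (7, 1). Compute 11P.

Double-and-add on 11 = (1011)₂. Start with P = (7, 1) for the leading 1-bit.
double: tangent at (7, 1): λ = (3·7² + 3)/(2·1) ≡ 7/2. 2⁻¹ ≡ 6 (mod 11), so λ ≡ 7·6 ≡ 9.
  x = λ² - 7 - 7 = 81 - 14 ≡ 1; y = λ·(7 - 1) - 1 ≡ 9. → (1, 9)
double: tangent at (1, 9): λ = (3·1² + 3)/(2·9) ≡ 6/7. 7⁻¹ ≡ 8 (mod 11), so λ ≡ 6·8 ≡ 4.
  x = λ² - 1 - 1 = 16 - 2 ≡ 3; y = λ·(1 - 3) - 9 ≡ 5. → (3, 5)
add P: (3, 5) + (7, 1). λ = (1 - 5)/(7 - 3) ≡ 7/4 mod 11. 4⁻¹ ≡ 3 (mod 11) since 4·3 = 12 ≡ 1, so λ ≡ 10.
  x = λ² - 3 - 7 = 100 - 10 ≡ 2; y = λ·(3 - 2) - 5 ≡ 5. → (2, 5)
double: tangent at (2, 5): λ = (3·2² + 3)/(2·5) ≡ 4/10. 10⁻¹ ≡ 10 (mod 11) since 10·10 = 100 ≡ 1, so λ ≡ 4·10 ≡ 7.
  x = λ² - 2 - 2 = 49 - 4 ≡ 1; y = λ·(2 - 1) - 5 ≡ 2. → (1, 2)
add P: (1, 2) + (7, 1). λ = (1 - 2)/(7 - 1) ≡ 10/6 mod 11. 6⁻¹ ≡ 2 (mod 11), so λ ≡ 9.
  x = λ² - 1 - 7 = 81 - 8 ≡ 7; y = λ·(1 - 7) - 2 ≡ 10. → (7, 10)

(7, 10)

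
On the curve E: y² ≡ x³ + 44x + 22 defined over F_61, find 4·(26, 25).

(38, 18)

Write Q = (26, 25).
Double-and-add on 4 = (100)₂. Start with Q = (26, 25) for the leading 1-bit.
double: tangent at (26, 25): λ = (3·26² + 44)/(2·25) ≡ 59/50. 50⁻¹ ≡ 11 (mod 61) since 50·11 = 550 ≡ 1, so λ ≡ 59·11 ≡ 39.
  x = λ² - 26 - 26 = 1521 - 52 ≡ 5; y = λ·(26 - 5) - 25 ≡ 1. → (5, 1)
double: tangent at (5, 1): λ = (3·5² + 44)/(2·1) ≡ 58/2. 2⁻¹ ≡ 31 (mod 61), so λ ≡ 58·31 ≡ 29.
  x = λ² - 5 - 5 = 841 - 10 ≡ 38; y = λ·(5 - 38) - 1 ≡ 18. → (38, 18)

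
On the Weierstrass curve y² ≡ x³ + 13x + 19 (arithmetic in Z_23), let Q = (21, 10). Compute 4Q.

Double-and-add on 4 = (100)₂. Start with Q = (21, 10) for the leading 1-bit.
double: tangent at (21, 10): λ = (3·21² + 13)/(2·10) ≡ 2/20. 20⁻¹ ≡ 15 (mod 23), so λ ≡ 2·15 ≡ 7.
  x = λ² - 21 - 21 = 49 - 42 ≡ 7; y = λ·(21 - 7) - 10 ≡ 19. → (7, 19)
double: tangent at (7, 19): λ = (3·7² + 13)/(2·19) ≡ 22/15. 15⁻¹ ≡ 20 (mod 23), so λ ≡ 22·20 ≡ 3.
  x = λ² - 7 - 7 = 9 - 14 ≡ 18; y = λ·(7 - 18) - 19 ≡ 17. → (18, 17)

(18, 17)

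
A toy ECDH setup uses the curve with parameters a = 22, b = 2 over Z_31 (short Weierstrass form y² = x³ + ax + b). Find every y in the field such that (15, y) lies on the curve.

7, 24

x³ + 22x + 2 = 3707 ≡ 18 (mod 31).
Square roots of 18 mod 31: 7 and 24 (since 7² = 49 ≡ 18).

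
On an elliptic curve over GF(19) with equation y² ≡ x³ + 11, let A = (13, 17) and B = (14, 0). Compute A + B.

(15, 17)

(13, 17) + (14, 0). λ = (0 - 17)/(14 - 13) ≡ 2/1 mod 19. 1⁻¹ ≡ 1 (mod 19), so λ ≡ 2.
  x = λ² - 13 - 14 = 4 - 27 ≡ 15; y = λ·(13 - 15) - 17 ≡ 17. → (15, 17)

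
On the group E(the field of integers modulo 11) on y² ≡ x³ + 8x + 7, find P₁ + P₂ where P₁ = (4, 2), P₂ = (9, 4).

(3, 5)

(4, 2) + (9, 4). λ = (4 - 2)/(9 - 4) ≡ 2/5 mod 11. 5⁻¹ ≡ 9 (mod 11), so λ ≡ 7.
  x = λ² - 4 - 9 = 49 - 13 ≡ 3; y = λ·(4 - 3) - 2 ≡ 5. → (3, 5)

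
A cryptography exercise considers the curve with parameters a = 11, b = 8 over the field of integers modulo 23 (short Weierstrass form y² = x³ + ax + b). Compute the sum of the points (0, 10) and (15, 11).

(17, 18)

(0, 10) + (15, 11). λ = (11 - 10)/(15 - 0) ≡ 1/15 mod 23. 15⁻¹ ≡ 20 (mod 23) since 15·20 = 300 ≡ 1, so λ ≡ 20.
  x = λ² - 0 - 15 = 400 - 15 ≡ 17; y = λ·(0 - 17) - 10 ≡ 18. → (17, 18)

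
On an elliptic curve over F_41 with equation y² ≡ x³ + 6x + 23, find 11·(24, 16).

(24, 16)

Write P = (24, 16).
Double-and-add on 11 = (1011)₂. Start with P = (24, 16) for the leading 1-bit.
double: tangent at (24, 16): λ = (3·24² + 6)/(2·16) ≡ 12/32. 32⁻¹ ≡ 9 (mod 41), so λ ≡ 12·9 ≡ 26.
  x = λ² - 24 - 24 = 676 - 48 ≡ 13; y = λ·(24 - 13) - 16 ≡ 24. → (13, 24)
double: tangent at (13, 24): λ = (3·13² + 6)/(2·24) ≡ 21/7. 7⁻¹ ≡ 6 (mod 41), so λ ≡ 21·6 ≡ 3.
  x = λ² - 13 - 13 = 9 - 26 ≡ 24; y = λ·(13 - 24) - 24 ≡ 25. → (24, 25)
add P: (24, 25) + (24, 16): same x and y₁ ≡ -y₂, so the sum is O.
double: O + O = O (identity).
add P: O + (24, 16) = (24, 16) (identity).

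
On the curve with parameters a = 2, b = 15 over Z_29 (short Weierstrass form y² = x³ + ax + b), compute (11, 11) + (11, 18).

The two points share x = 11 and their y-coordinates satisfy 11 + 18 ≡ 0 (mod 29), so they are inverses. Their sum is O.

O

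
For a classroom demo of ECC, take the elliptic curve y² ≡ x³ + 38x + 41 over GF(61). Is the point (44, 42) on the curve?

no

y² = 42² ≡ 56; x³ + 38x + 41 = 86897 ≡ 33 (mod 61). 56 ≠ 33.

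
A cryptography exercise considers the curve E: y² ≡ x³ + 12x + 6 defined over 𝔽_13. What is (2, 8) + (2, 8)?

(8, 9)

tangent at (2, 8): λ = (3·2² + 12)/(2·8) ≡ 11/3. 3⁻¹ ≡ 9 (mod 13), so λ ≡ 11·9 ≡ 8.
  x = λ² - 2 - 2 = 64 - 4 ≡ 8; y = λ·(2 - 8) - 8 ≡ 9. → (8, 9)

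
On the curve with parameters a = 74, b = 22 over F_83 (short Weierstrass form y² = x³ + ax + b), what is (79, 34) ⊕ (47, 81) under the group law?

(27, 66)

(79, 34) + (47, 81). λ = (81 - 34)/(47 - 79) ≡ 47/51 mod 83. 51⁻¹ ≡ 70 (mod 83), so λ ≡ 53.
  x = λ² - 79 - 47 = 2809 - 126 ≡ 27; y = λ·(79 - 27) - 34 ≡ 66. → (27, 66)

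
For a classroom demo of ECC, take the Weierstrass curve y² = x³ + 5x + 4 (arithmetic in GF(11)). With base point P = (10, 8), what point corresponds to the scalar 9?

(10, 8)

Double-and-add on 9 = (1001)₂. Start with P = (10, 8) for the leading 1-bit.
double: tangent at (10, 8): λ = (3·10² + 5)/(2·8) ≡ 8/5. 5⁻¹ ≡ 9 (mod 11) since 5·9 = 45 ≡ 1, so λ ≡ 8·9 ≡ 6.
  x = λ² - 10 - 10 = 36 - 20 ≡ 5; y = λ·(10 - 5) - 8 ≡ 0. → (5, 0)
double: (5, 0) + (5, 0): same x and y₁ ≡ -y₂, so the sum is ∞.
double: ∞ + ∞ = ∞ (identity).
add P: ∞ + (10, 8) = (10, 8) (identity).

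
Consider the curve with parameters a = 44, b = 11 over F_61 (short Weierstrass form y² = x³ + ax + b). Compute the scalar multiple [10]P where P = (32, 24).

Double-and-add on 10 = (1010)₂. Start with P = (32, 24) for the leading 1-bit.
double: tangent at (32, 24): λ = (3·32² + 44)/(2·24) ≡ 5/48. 48⁻¹ ≡ 14 (mod 61) since 48·14 = 672 ≡ 1, so λ ≡ 5·14 ≡ 9.
  x = λ² - 32 - 32 = 81 - 64 ≡ 17; y = λ·(32 - 17) - 24 ≡ 50. → (17, 50)
double: tangent at (17, 50): λ = (3·17² + 44)/(2·50) ≡ 57/39. 39⁻¹ ≡ 36 (mod 61) since 39·36 = 1404 ≡ 1, so λ ≡ 57·36 ≡ 39.
  x = λ² - 17 - 17 = 1521 - 34 ≡ 23; y = λ·(17 - 23) - 50 ≡ 21. → (23, 21)
add P: (23, 21) + (32, 24). λ = (24 - 21)/(32 - 23) ≡ 3/9 mod 61. 9⁻¹ ≡ 34 (mod 61), so λ ≡ 41.
  x = λ² - 23 - 32 = 1681 - 55 ≡ 40; y = λ·(23 - 40) - 21 ≡ 14. → (40, 14)
double: tangent at (40, 14): λ = (3·40² + 44)/(2·14) ≡ 25/28. 28⁻¹ ≡ 24 (mod 61) since 28·24 = 672 ≡ 1, so λ ≡ 25·24 ≡ 51.
  x = λ² - 40 - 40 = 2601 - 80 ≡ 20; y = λ·(40 - 20) - 14 ≡ 30. → (20, 30)

(20, 30)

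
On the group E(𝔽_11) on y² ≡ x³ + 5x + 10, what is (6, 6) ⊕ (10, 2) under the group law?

(7, 6)

(6, 6) + (10, 2). λ = (2 - 6)/(10 - 6) ≡ 7/4 mod 11. 4⁻¹ ≡ 3 (mod 11), so λ ≡ 10.
  x = λ² - 6 - 10 = 100 - 16 ≡ 7; y = λ·(6 - 7) - 6 ≡ 6. → (7, 6)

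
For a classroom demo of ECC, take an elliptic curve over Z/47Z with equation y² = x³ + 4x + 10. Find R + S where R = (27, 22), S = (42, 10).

(27, 22) + (42, 10). λ = (10 - 22)/(42 - 27) ≡ 35/15 mod 47. 15⁻¹ ≡ 22 (mod 47), so λ ≡ 18.
  x = λ² - 27 - 42 = 324 - 69 ≡ 20; y = λ·(27 - 20) - 22 ≡ 10. → (20, 10)

(20, 10)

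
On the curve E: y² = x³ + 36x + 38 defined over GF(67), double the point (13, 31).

tangent at (13, 31): λ = (3·13² + 36)/(2·31) ≡ 7/62. 62⁻¹ ≡ 40 (mod 67) since 62·40 = 2480 ≡ 1, so λ ≡ 7·40 ≡ 12.
  x = λ² - 13 - 13 = 144 - 26 ≡ 51; y = λ·(13 - 51) - 31 ≡ 49. → (51, 49)

(51, 49)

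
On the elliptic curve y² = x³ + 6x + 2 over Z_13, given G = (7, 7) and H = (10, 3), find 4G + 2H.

(4, 8)

First 4G:
Double-and-add on 4 = (100)₂. Start with G = (7, 7) for the leading 1-bit.
double: tangent at (7, 7): λ = (3·7² + 6)/(2·7) ≡ 10/1. 1⁻¹ ≡ 1 (mod 13), so λ ≡ 10·1 ≡ 10.
  x = λ² - 7 - 7 = 100 - 14 ≡ 8; y = λ·(7 - 8) - 7 ≡ 9. → (8, 9)
double: tangent at (8, 9): λ = (3·8² + 6)/(2·9) ≡ 3/5. 5⁻¹ ≡ 8 (mod 13) since 5·8 = 40 ≡ 1, so λ ≡ 3·8 ≡ 11.
  x = λ² - 8 - 8 = 121 - 16 ≡ 1; y = λ·(8 - 1) - 9 ≡ 3. → (1, 3)
4G = (1, 3).
Next 2H:
Repeated addition: build up to 2H.
2H: tangent at (10, 3): λ = (3·10² + 6)/(2·3) ≡ 7/6. 6⁻¹ ≡ 11 (mod 13), so λ ≡ 7·11 ≡ 12.
  x = λ² - 10 - 10 = 144 - 20 ≡ 7; y = λ·(10 - 7) - 3 ≡ 7. → (7, 7)
2H = (7, 7).
Finally 4G + 2H:
(1, 3) + (7, 7). λ = (7 - 3)/(7 - 1) ≡ 4/6 mod 13. 6⁻¹ ≡ 11 (mod 13), so λ ≡ 5.
  x = λ² - 1 - 7 = 25 - 8 ≡ 4; y = λ·(1 - 4) - 3 ≡ 8. → (4, 8)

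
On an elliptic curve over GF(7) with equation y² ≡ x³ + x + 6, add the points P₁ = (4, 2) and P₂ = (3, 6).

(2, 4)

(4, 2) + (3, 6). λ = (6 - 2)/(3 - 4) ≡ 4/6 mod 7. 6⁻¹ ≡ 6 (mod 7), so λ ≡ 3.
  x = λ² - 4 - 3 = 9 - 7 ≡ 2; y = λ·(4 - 2) - 2 ≡ 4. → (2, 4)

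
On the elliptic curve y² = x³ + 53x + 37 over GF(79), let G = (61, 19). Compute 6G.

(45, 66)

Double-and-add on 6 = (110)₂. Start with G = (61, 19) for the leading 1-bit.
double: tangent at (61, 19): λ = (3·61² + 53)/(2·19) ≡ 77/38. 38⁻¹ ≡ 52 (mod 79) since 38·52 = 1976 ≡ 1, so λ ≡ 77·52 ≡ 54.
  x = λ² - 61 - 61 = 2916 - 122 ≡ 29; y = λ·(61 - 29) - 19 ≡ 50. → (29, 50)
add G: (29, 50) + (61, 19). λ = (19 - 50)/(61 - 29) ≡ 48/32 mod 79. 32⁻¹ ≡ 42 (mod 79), so λ ≡ 41.
  x = λ² - 29 - 61 = 1681 - 90 ≡ 11; y = λ·(29 - 11) - 50 ≡ 56. → (11, 56)
double: tangent at (11, 56): λ = (3·11² + 53)/(2·56) ≡ 21/33. 33⁻¹ ≡ 12 (mod 79), so λ ≡ 21·12 ≡ 15.
  x = λ² - 11 - 11 = 225 - 22 ≡ 45; y = λ·(11 - 45) - 56 ≡ 66. → (45, 66)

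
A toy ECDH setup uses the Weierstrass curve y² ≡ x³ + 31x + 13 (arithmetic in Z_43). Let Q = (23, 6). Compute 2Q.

tangent at (23, 6): λ = (3·23² + 31)/(2·6) ≡ 27/12. 12⁻¹ ≡ 18 (mod 43), so λ ≡ 27·18 ≡ 13.
  x = λ² - 23 - 23 = 169 - 46 ≡ 37; y = λ·(23 - 37) - 6 ≡ 27. → (37, 27)

(37, 27)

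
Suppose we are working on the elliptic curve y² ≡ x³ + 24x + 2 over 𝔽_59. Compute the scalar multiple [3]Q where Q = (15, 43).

(18, 37)

Repeated addition: build up to 3Q.
2Q: tangent at (15, 43): λ = (3·15² + 24)/(2·43) ≡ 50/27. 27⁻¹ ≡ 35 (mod 59), so λ ≡ 50·35 ≡ 39.
  x = λ² - 15 - 15 = 1521 - 30 ≡ 16; y = λ·(15 - 16) - 43 ≡ 36. → (16, 36)
3Q: (16, 36) + (15, 43). λ = (43 - 36)/(15 - 16) ≡ 7/58 mod 59. 58⁻¹ ≡ 58 (mod 59) since 58·58 = 3364 ≡ 1, so λ ≡ 52.
  x = λ² - 16 - 15 = 2704 - 31 ≡ 18; y = λ·(16 - 18) - 36 ≡ 37. → (18, 37)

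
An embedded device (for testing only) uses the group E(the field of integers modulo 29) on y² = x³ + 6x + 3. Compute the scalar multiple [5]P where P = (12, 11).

(2, 20)

Repeated addition: build up to 5P.
2P: tangent at (12, 11): λ = (3·12² + 6)/(2·11) ≡ 3/22. 22⁻¹ ≡ 4 (mod 29), so λ ≡ 3·4 ≡ 12.
  x = λ² - 12 - 12 = 144 - 24 ≡ 4; y = λ·(12 - 4) - 11 ≡ 27. → (4, 27)
3P: (4, 27) + (12, 11). λ = (11 - 27)/(12 - 4) ≡ 13/8 mod 29. 8⁻¹ ≡ 11 (mod 29) since 8·11 = 88 ≡ 1, so λ ≡ 27.
  x = λ² - 4 - 12 = 729 - 16 ≡ 17; y = λ·(4 - 17) - 27 ≡ 28. → (17, 28)
4P: (17, 28) + (12, 11). λ = (11 - 28)/(12 - 17) ≡ 12/24 mod 29. 24⁻¹ ≡ 23 (mod 29), so λ ≡ 15.
  x = λ² - 17 - 12 = 225 - 29 ≡ 22; y = λ·(17 - 22) - 28 ≡ 13. → (22, 13)
5P: (22, 13) + (12, 11). λ = (11 - 13)/(12 - 22) ≡ 27/19 mod 29. 19⁻¹ ≡ 26 (mod 29), so λ ≡ 6.
  x = λ² - 22 - 12 = 36 - 34 ≡ 2; y = λ·(22 - 2) - 13 ≡ 20. → (2, 20)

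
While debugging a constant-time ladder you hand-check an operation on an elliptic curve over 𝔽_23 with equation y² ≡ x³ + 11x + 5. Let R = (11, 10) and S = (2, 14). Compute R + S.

(19, 14)

(11, 10) + (2, 14). λ = (14 - 10)/(2 - 11) ≡ 4/14 mod 23. 14⁻¹ ≡ 5 (mod 23) since 14·5 = 70 ≡ 1, so λ ≡ 20.
  x = λ² - 11 - 2 = 400 - 13 ≡ 19; y = λ·(11 - 19) - 10 ≡ 14. → (19, 14)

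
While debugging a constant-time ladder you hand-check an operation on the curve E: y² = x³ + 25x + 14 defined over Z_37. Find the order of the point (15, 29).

7

2P: tangent at (15, 29): λ = (3·15² + 25)/(2·29) ≡ 34/21. 21⁻¹ ≡ 30 (mod 37), so λ ≡ 34·30 ≡ 21.
  x = λ² - 15 - 15 = 441 - 30 ≡ 4; y = λ·(15 - 4) - 29 ≡ 17. → (4, 17)
3P: (4, 17) + (15, 29). λ = (29 - 17)/(15 - 4) ≡ 12/11 mod 37. 11⁻¹ ≡ 27 (mod 37) since 11·27 = 297 ≡ 1, so λ ≡ 28.
  x = λ² - 4 - 15 = 784 - 19 ≡ 25; y = λ·(4 - 25) - 17 ≡ 24. → (25, 24)
4P: (25, 24) + (15, 29). λ = (29 - 24)/(15 - 25) ≡ 5/27 mod 37. 27⁻¹ ≡ 11 (mod 37) since 27·11 = 297 ≡ 1, so λ ≡ 18.
  x = λ² - 25 - 15 = 324 - 40 ≡ 25; y = λ·(25 - 25) - 24 ≡ 13. → (25, 13)
5P: (25, 13) + (15, 29). λ = (29 - 13)/(15 - 25) ≡ 16/27 mod 37. 27⁻¹ ≡ 11 (mod 37) since 27·11 = 297 ≡ 1, so λ ≡ 28.
  x = λ² - 25 - 15 = 784 - 40 ≡ 4; y = λ·(25 - 4) - 13 ≡ 20. → (4, 20)
6P: (4, 20) + (15, 29). λ = (29 - 20)/(15 - 4) ≡ 9/11 mod 37. 11⁻¹ ≡ 27 (mod 37), so λ ≡ 21.
  x = λ² - 4 - 15 = 441 - 19 ≡ 15; y = λ·(4 - 15) - 20 ≡ 8. → (15, 8)
7P: (15, 8) + (15, 29): same x and y₁ ≡ -y₂, so the sum is O.
7P = O, so the order is 7.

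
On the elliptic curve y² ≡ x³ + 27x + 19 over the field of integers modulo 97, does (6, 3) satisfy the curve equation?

yes

y² = 3² ≡ 9; x³ + 27x + 19 = 397 ≡ 9 (mod 97). 9 = 9.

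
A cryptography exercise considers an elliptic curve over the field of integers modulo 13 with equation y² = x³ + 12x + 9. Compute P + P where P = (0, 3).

tangent at (0, 3): λ = (3·0² + 12)/(2·3) ≡ 12/6. 6⁻¹ ≡ 11 (mod 13), so λ ≡ 12·11 ≡ 2.
  x = λ² - 0 - 0 = 4 - 0 ≡ 4; y = λ·(0 - 4) - 3 ≡ 2. → (4, 2)

(4, 2)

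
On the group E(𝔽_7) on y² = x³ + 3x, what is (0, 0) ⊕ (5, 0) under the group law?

(2, 0)

(0, 0) + (5, 0). λ = (0 - 0)/(5 - 0) ≡ 0/5 mod 7. 5⁻¹ ≡ 3 (mod 7), so λ ≡ 0.
  x = λ² - 0 - 5 = 0 - 5 ≡ 2; y = λ·(0 - 2) - 0 ≡ 0. → (2, 0)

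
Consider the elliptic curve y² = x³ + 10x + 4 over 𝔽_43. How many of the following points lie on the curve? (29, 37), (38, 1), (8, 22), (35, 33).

(29, 37): 37² ≡ 36, rhs ≡ 1 → off.
(38, 1): 1² ≡ 1, rhs ≡ 1 → on.
(8, 22): 22² ≡ 11, rhs ≡ 37 → off.
(35, 33): 33² ≡ 14, rhs ≡ 14 → on.

2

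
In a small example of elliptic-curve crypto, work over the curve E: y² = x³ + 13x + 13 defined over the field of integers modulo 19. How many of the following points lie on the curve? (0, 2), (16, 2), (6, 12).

1

(0, 2): 2² ≡ 4, rhs ≡ 13 → off.
(16, 2): 2² ≡ 4, rhs ≡ 4 → on.
(6, 12): 12² ≡ 11, rhs ≡ 3 → off.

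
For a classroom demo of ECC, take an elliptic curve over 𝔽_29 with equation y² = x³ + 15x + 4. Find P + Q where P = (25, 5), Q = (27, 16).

(0, 2)

(25, 5) + (27, 16). λ = (16 - 5)/(27 - 25) ≡ 11/2 mod 29. 2⁻¹ ≡ 15 (mod 29), so λ ≡ 20.
  x = λ² - 25 - 27 = 400 - 52 ≡ 0; y = λ·(25 - 0) - 5 ≡ 2. → (0, 2)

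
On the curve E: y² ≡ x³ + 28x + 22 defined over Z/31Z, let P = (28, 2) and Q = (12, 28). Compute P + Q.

(28, 2) + (12, 28). λ = (28 - 2)/(12 - 28) ≡ 26/15 mod 31. 15⁻¹ ≡ 29 (mod 31), so λ ≡ 10.
  x = λ² - 28 - 12 = 100 - 40 ≡ 29; y = λ·(28 - 29) - 2 ≡ 19. → (29, 19)

(29, 19)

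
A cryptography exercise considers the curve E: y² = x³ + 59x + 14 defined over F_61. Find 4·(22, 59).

(60, 25)

Write Q = (22, 59).
Repeated addition: build up to 4Q.
2Q: tangent at (22, 59): λ = (3·22² + 59)/(2·59) ≡ 47/57. 57⁻¹ ≡ 15 (mod 61), so λ ≡ 47·15 ≡ 34.
  x = λ² - 22 - 22 = 1156 - 44 ≡ 14; y = λ·(22 - 14) - 59 ≡ 30. → (14, 30)
3Q: (14, 30) + (22, 59). λ = (59 - 30)/(22 - 14) ≡ 29/8 mod 61. 8⁻¹ ≡ 23 (mod 61) since 8·23 = 184 ≡ 1, so λ ≡ 57.
  x = λ² - 14 - 22 = 3249 - 36 ≡ 41; y = λ·(14 - 41) - 30 ≡ 17. → (41, 17)
4Q: (41, 17) + (22, 59). λ = (59 - 17)/(22 - 41) ≡ 42/42 mod 61. 42⁻¹ ≡ 16 (mod 61), so λ ≡ 1.
  x = λ² - 41 - 22 = 1 - 63 ≡ 60; y = λ·(41 - 60) - 17 ≡ 25. → (60, 25)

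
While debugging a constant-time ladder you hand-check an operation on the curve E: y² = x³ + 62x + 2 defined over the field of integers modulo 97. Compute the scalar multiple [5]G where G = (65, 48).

(74, 59)

Repeated addition: build up to 5G.
2G: tangent at (65, 48): λ = (3·65² + 62)/(2·48) ≡ 30/96. 96⁻¹ ≡ 96 (mod 97) since 96·96 = 9216 ≡ 1, so λ ≡ 30·96 ≡ 67.
  x = λ² - 65 - 65 = 4489 - 130 ≡ 91; y = λ·(65 - 91) - 48 ≡ 53. → (91, 53)
3G: (91, 53) + (65, 48). λ = (48 - 53)/(65 - 91) ≡ 92/71 mod 97. 71⁻¹ ≡ 41 (mod 97), so λ ≡ 86.
  x = λ² - 91 - 65 = 7396 - 156 ≡ 62; y = λ·(91 - 62) - 53 ≡ 16. → (62, 16)
4G: (62, 16) + (65, 48). λ = (48 - 16)/(65 - 62) ≡ 32/3 mod 97. 3⁻¹ ≡ 65 (mod 97), so λ ≡ 43.
  x = λ² - 62 - 65 = 1849 - 127 ≡ 73; y = λ·(62 - 73) - 16 ≡ 93. → (73, 93)
5G: (73, 93) + (65, 48). λ = (48 - 93)/(65 - 73) ≡ 52/89 mod 97. 89⁻¹ ≡ 12 (mod 97) since 89·12 = 1068 ≡ 1, so λ ≡ 42.
  x = λ² - 73 - 65 = 1764 - 138 ≡ 74; y = λ·(73 - 74) - 93 ≡ 59. → (74, 59)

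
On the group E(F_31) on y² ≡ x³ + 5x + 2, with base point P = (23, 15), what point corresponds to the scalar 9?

Double-and-add on 9 = (1001)₂. Start with P = (23, 15) for the leading 1-bit.
double: tangent at (23, 15): λ = (3·23² + 5)/(2·15) ≡ 11/30. 30⁻¹ ≡ 30 (mod 31), so λ ≡ 11·30 ≡ 20.
  x = λ² - 23 - 23 = 400 - 46 ≡ 13; y = λ·(23 - 13) - 15 ≡ 30. → (13, 30)
double: tangent at (13, 30): λ = (3·13² + 5)/(2·30) ≡ 16/29. 29⁻¹ ≡ 15 (mod 31) since 29·15 = 435 ≡ 1, so λ ≡ 16·15 ≡ 23.
  x = λ² - 13 - 13 = 529 - 26 ≡ 7; y = λ·(13 - 7) - 30 ≡ 15. → (7, 15)
double: tangent at (7, 15): λ = (3·7² + 5)/(2·15) ≡ 28/30. 30⁻¹ ≡ 30 (mod 31) since 30·30 = 900 ≡ 1, so λ ≡ 28·30 ≡ 3.
  x = λ² - 7 - 7 = 9 - 14 ≡ 26; y = λ·(7 - 26) - 15 ≡ 21. → (26, 21)
add P: (26, 21) + (23, 15). λ = (15 - 21)/(23 - 26) ≡ 25/28 mod 31. 28⁻¹ ≡ 10 (mod 31), so λ ≡ 2.
  x = λ² - 26 - 23 = 4 - 49 ≡ 17; y = λ·(26 - 17) - 21 ≡ 28. → (17, 28)

(17, 28)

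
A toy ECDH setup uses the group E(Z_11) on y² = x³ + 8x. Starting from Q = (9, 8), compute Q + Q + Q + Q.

(9, 8)

Double-and-add on 4 = (100)₂. Start with Q = (9, 8) for the leading 1-bit.
double: tangent at (9, 8): λ = (3·9² + 8)/(2·8) ≡ 9/5. 5⁻¹ ≡ 9 (mod 11) since 5·9 = 45 ≡ 1, so λ ≡ 9·9 ≡ 4.
  x = λ² - 9 - 9 = 16 - 18 ≡ 9; y = λ·(9 - 9) - 8 ≡ 3. → (9, 3)
double: tangent at (9, 3): λ = (3·9² + 8)/(2·3) ≡ 9/6. 6⁻¹ ≡ 2 (mod 11), so λ ≡ 9·2 ≡ 7.
  x = λ² - 9 - 9 = 49 - 18 ≡ 9; y = λ·(9 - 9) - 3 ≡ 8. → (9, 8)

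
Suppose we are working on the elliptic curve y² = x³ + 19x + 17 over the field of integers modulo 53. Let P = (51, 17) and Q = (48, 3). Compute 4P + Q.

(17, 18)

First 4P:
Repeated addition: build up to 4P.
2P: tangent at (51, 17): λ = (3·51² + 19)/(2·17) ≡ 31/34. 34⁻¹ ≡ 39 (mod 53), so λ ≡ 31·39 ≡ 43.
  x = λ² - 51 - 51 = 1849 - 102 ≡ 51; y = λ·(51 - 51) - 17 ≡ 36. → (51, 36)
3P: (51, 36) + (51, 17): same x and y₁ ≡ -y₂, so the sum is 𝒪.
4P: 𝒪 + (51, 17) = (51, 17) (identity).
4P = (51, 17).
Finally 4P + Q:
(51, 17) + (48, 3). λ = (3 - 17)/(48 - 51) ≡ 39/50 mod 53. 50⁻¹ ≡ 35 (mod 53), so λ ≡ 40.
  x = λ² - 51 - 48 = 1600 - 99 ≡ 17; y = λ·(51 - 17) - 17 ≡ 18. → (17, 18)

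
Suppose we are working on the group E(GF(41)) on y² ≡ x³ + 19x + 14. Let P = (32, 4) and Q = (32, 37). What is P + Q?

The two points share x = 32 and their y-coordinates satisfy 4 + 37 ≡ 0 (mod 41), so they are inverses. Their sum is ∞.

O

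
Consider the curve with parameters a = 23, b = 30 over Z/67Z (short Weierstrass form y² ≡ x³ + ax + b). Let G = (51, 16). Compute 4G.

Repeated addition: build up to 4G.
2G: tangent at (51, 16): λ = (3·51² + 23)/(2·16) ≡ 54/32. 32⁻¹ ≡ 44 (mod 67) since 32·44 = 1408 ≡ 1, so λ ≡ 54·44 ≡ 31.
  x = λ² - 51 - 51 = 961 - 102 ≡ 55; y = λ·(51 - 55) - 16 ≡ 61. → (55, 61)
3G: (55, 61) + (51, 16). λ = (16 - 61)/(51 - 55) ≡ 22/63 mod 67. 63⁻¹ ≡ 50 (mod 67) since 63·50 = 3150 ≡ 1, so λ ≡ 28.
  x = λ² - 55 - 51 = 784 - 106 ≡ 8; y = λ·(55 - 8) - 61 ≡ 49. → (8, 49)
4G: (8, 49) + (51, 16). λ = (16 - 49)/(51 - 8) ≡ 34/43 mod 67. 43⁻¹ ≡ 53 (mod 67), so λ ≡ 60.
  x = λ² - 8 - 51 = 3600 - 59 ≡ 57; y = λ·(8 - 57) - 49 ≡ 26. → (57, 26)

(57, 26)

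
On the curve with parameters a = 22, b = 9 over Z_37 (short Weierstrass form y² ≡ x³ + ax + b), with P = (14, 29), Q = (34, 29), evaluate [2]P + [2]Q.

(21, 36)

First 2P:
Repeated addition: build up to 2P.
2P: tangent at (14, 29): λ = (3·14² + 22)/(2·29) ≡ 18/21. 21⁻¹ ≡ 30 (mod 37) since 21·30 = 630 ≡ 1, so λ ≡ 18·30 ≡ 22.
  x = λ² - 14 - 14 = 484 - 28 ≡ 12; y = λ·(14 - 12) - 29 ≡ 15. → (12, 15)
2P = (12, 15).
Next 2Q:
Repeated addition: build up to 2Q.
2Q: tangent at (34, 29): λ = (3·34² + 22)/(2·29) ≡ 12/21. 21⁻¹ ≡ 30 (mod 37) since 21·30 = 630 ≡ 1, so λ ≡ 12·30 ≡ 27.
  x = λ² - 34 - 34 = 729 - 68 ≡ 32; y = λ·(34 - 32) - 29 ≡ 25. → (32, 25)
2Q = (32, 25).
Finally 2P + 2Q:
(12, 15) + (32, 25). λ = (25 - 15)/(32 - 12) ≡ 10/20 mod 37. 20⁻¹ ≡ 13 (mod 37), so λ ≡ 19.
  x = λ² - 12 - 32 = 361 - 44 ≡ 21; y = λ·(12 - 21) - 15 ≡ 36. → (21, 36)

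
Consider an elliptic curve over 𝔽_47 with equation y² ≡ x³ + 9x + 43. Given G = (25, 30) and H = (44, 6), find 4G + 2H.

First 4G:
Double-and-add on 4 = (100)₂. Start with G = (25, 30) for the leading 1-bit.
double: tangent at (25, 30): λ = (3·25² + 9)/(2·30) ≡ 4/13. 13⁻¹ ≡ 29 (mod 47), so λ ≡ 4·29 ≡ 22.
  x = λ² - 25 - 25 = 484 - 50 ≡ 11; y = λ·(25 - 11) - 30 ≡ 43. → (11, 43)
double: tangent at (11, 43): λ = (3·11² + 9)/(2·43) ≡ 43/39. 39⁻¹ ≡ 41 (mod 47), so λ ≡ 43·41 ≡ 24.
  x = λ² - 11 - 11 = 576 - 22 ≡ 37; y = λ·(11 - 37) - 43 ≡ 38. → (37, 38)
4G = (37, 38).
Next 2H:
Repeated addition: build up to 2H.
2H: tangent at (44, 6): λ = (3·44² + 9)/(2·6) ≡ 36/12. 12⁻¹ ≡ 4 (mod 47), so λ ≡ 36·4 ≡ 3.
  x = λ² - 44 - 44 = 9 - 88 ≡ 15; y = λ·(44 - 15) - 6 ≡ 34. → (15, 34)
2H = (15, 34).
Finally 4G + 2H:
(37, 38) + (15, 34). λ = (34 - 38)/(15 - 37) ≡ 43/25 mod 47. 25⁻¹ ≡ 32 (mod 47), so λ ≡ 13.
  x = λ² - 37 - 15 = 169 - 52 ≡ 23; y = λ·(37 - 23) - 38 ≡ 3. → (23, 3)

(23, 3)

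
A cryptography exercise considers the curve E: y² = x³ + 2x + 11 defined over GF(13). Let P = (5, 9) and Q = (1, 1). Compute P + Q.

(5, 9) + (1, 1). λ = (1 - 9)/(1 - 5) ≡ 5/9 mod 13. 9⁻¹ ≡ 3 (mod 13), so λ ≡ 2.
  x = λ² - 5 - 1 = 4 - 6 ≡ 11; y = λ·(5 - 11) - 9 ≡ 5. → (11, 5)

(11, 5)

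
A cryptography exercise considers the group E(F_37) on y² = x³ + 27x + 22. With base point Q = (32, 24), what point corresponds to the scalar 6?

Double-and-add on 6 = (110)₂. Start with Q = (32, 24) for the leading 1-bit.
double: tangent at (32, 24): λ = (3·32² + 27)/(2·24) ≡ 28/11. 11⁻¹ ≡ 27 (mod 37) since 11·27 = 297 ≡ 1, so λ ≡ 28·27 ≡ 16.
  x = λ² - 32 - 32 = 256 - 64 ≡ 7; y = λ·(32 - 7) - 24 ≡ 6. → (7, 6)
add Q: (7, 6) + (32, 24). λ = (24 - 6)/(32 - 7) ≡ 18/25 mod 37. 25⁻¹ ≡ 3 (mod 37), so λ ≡ 17.
  x = λ² - 7 - 32 = 289 - 39 ≡ 28; y = λ·(7 - 28) - 6 ≡ 7. → (28, 7)
double: tangent at (28, 7): λ = (3·28² + 27)/(2·7) ≡ 11/14. 14⁻¹ ≡ 8 (mod 37), so λ ≡ 11·8 ≡ 14.
  x = λ² - 28 - 28 = 196 - 56 ≡ 29; y = λ·(28 - 29) - 7 ≡ 16. → (29, 16)

(29, 16)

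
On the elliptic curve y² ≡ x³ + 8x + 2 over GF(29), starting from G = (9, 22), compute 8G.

(17, 18)

Repeated addition: build up to 8G.
2G: tangent at (9, 22): λ = (3·9² + 8)/(2·22) ≡ 19/15. 15⁻¹ ≡ 2 (mod 29) since 15·2 = 30 ≡ 1, so λ ≡ 19·2 ≡ 9.
  x = λ² - 9 - 9 = 81 - 18 ≡ 5; y = λ·(9 - 5) - 22 ≡ 14. → (5, 14)
3G: (5, 14) + (9, 22). λ = (22 - 14)/(9 - 5) ≡ 8/4 mod 29. 4⁻¹ ≡ 22 (mod 29) since 4·22 = 88 ≡ 1, so λ ≡ 2.
  x = λ² - 5 - 9 = 4 - 14 ≡ 19; y = λ·(5 - 19) - 14 ≡ 16. → (19, 16)
4G: (19, 16) + (9, 22). λ = (22 - 16)/(9 - 19) ≡ 6/19 mod 29. 19⁻¹ ≡ 26 (mod 29), so λ ≡ 11.
  x = λ² - 19 - 9 = 121 - 28 ≡ 6; y = λ·(19 - 6) - 16 ≡ 11. → (6, 11)
5G: (6, 11) + (9, 22). λ = (22 - 11)/(9 - 6) ≡ 11/3 mod 29. 3⁻¹ ≡ 10 (mod 29), so λ ≡ 23.
  x = λ² - 6 - 9 = 529 - 15 ≡ 21; y = λ·(6 - 21) - 11 ≡ 21. → (21, 21)
6G: (21, 21) + (9, 22). λ = (22 - 21)/(9 - 21) ≡ 1/17 mod 29. 17⁻¹ ≡ 12 (mod 29), so λ ≡ 12.
  x = λ² - 21 - 9 = 144 - 30 ≡ 27; y = λ·(21 - 27) - 21 ≡ 23. → (27, 23)
7G: (27, 23) + (9, 22). λ = (22 - 23)/(9 - 27) ≡ 28/11 mod 29. 11⁻¹ ≡ 8 (mod 29), so λ ≡ 21.
  x = λ² - 27 - 9 = 441 - 36 ≡ 28; y = λ·(27 - 28) - 23 ≡ 14. → (28, 14)
8G: (28, 14) + (9, 22). λ = (22 - 14)/(9 - 28) ≡ 8/10 mod 29. 10⁻¹ ≡ 3 (mod 29), so λ ≡ 24.
  x = λ² - 28 - 9 = 576 - 37 ≡ 17; y = λ·(28 - 17) - 14 ≡ 18. → (17, 18)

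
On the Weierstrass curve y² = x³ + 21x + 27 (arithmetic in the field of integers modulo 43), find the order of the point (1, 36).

4

2P: tangent at (1, 36): λ = (3·1² + 21)/(2·36) ≡ 24/29. 29⁻¹ ≡ 3 (mod 43) since 29·3 = 87 ≡ 1, so λ ≡ 24·3 ≡ 29.
  x = λ² - 1 - 1 = 841 - 2 ≡ 22; y = λ·(1 - 22) - 36 ≡ 0. → (22, 0)
3P: (22, 0) + (1, 36). λ = (36 - 0)/(1 - 22) ≡ 36/22 mod 43. 22⁻¹ ≡ 2 (mod 43), so λ ≡ 29.
  x = λ² - 22 - 1 = 841 - 23 ≡ 1; y = λ·(22 - 1) - 0 ≡ 7. → (1, 7)
4P: (1, 7) + (1, 36): same x and y₁ ≡ -y₂, so the sum is the point at infinity.
4P = the point at infinity, so the order is 4.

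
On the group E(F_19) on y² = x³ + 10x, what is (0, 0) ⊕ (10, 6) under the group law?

(1, 7)

(0, 0) + (10, 6). λ = (6 - 0)/(10 - 0) ≡ 6/10 mod 19. 10⁻¹ ≡ 2 (mod 19), so λ ≡ 12.
  x = λ² - 0 - 10 = 144 - 10 ≡ 1; y = λ·(0 - 1) - 0 ≡ 7. → (1, 7)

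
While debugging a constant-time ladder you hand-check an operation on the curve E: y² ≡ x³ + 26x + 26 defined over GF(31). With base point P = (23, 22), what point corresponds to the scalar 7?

(26, 9)

Repeated addition: build up to 7P.
2P: tangent at (23, 22): λ = (3·23² + 26)/(2·22) ≡ 1/13. 13⁻¹ ≡ 12 (mod 31) since 13·12 = 156 ≡ 1, so λ ≡ 1·12 ≡ 12.
  x = λ² - 23 - 23 = 144 - 46 ≡ 5; y = λ·(23 - 5) - 22 ≡ 8. → (5, 8)
3P: (5, 8) + (23, 22). λ = (22 - 8)/(23 - 5) ≡ 14/18 mod 31. 18⁻¹ ≡ 19 (mod 31), so λ ≡ 18.
  x = λ² - 5 - 23 = 324 - 28 ≡ 17; y = λ·(5 - 17) - 8 ≡ 24. → (17, 24)
4P: (17, 24) + (23, 22). λ = (22 - 24)/(23 - 17) ≡ 29/6 mod 31. 6⁻¹ ≡ 26 (mod 31), so λ ≡ 10.
  x = λ² - 17 - 23 = 100 - 40 ≡ 29; y = λ·(17 - 29) - 24 ≡ 11. → (29, 11)
5P: (29, 11) + (23, 22). λ = (22 - 11)/(23 - 29) ≡ 11/25 mod 31. 25⁻¹ ≡ 5 (mod 31) since 25·5 = 125 ≡ 1, so λ ≡ 24.
  x = λ² - 29 - 23 = 576 - 52 ≡ 28; y = λ·(29 - 28) - 11 ≡ 13. → (28, 13)
6P: (28, 13) + (23, 22). λ = (22 - 13)/(23 - 28) ≡ 9/26 mod 31. 26⁻¹ ≡ 6 (mod 31), so λ ≡ 23.
  x = λ² - 28 - 23 = 529 - 51 ≡ 13; y = λ·(28 - 13) - 13 ≡ 22. → (13, 22)
7P: (13, 22) + (23, 22). λ = (22 - 22)/(23 - 13) ≡ 0/10 mod 31. 10⁻¹ ≡ 28 (mod 31), so λ ≡ 0.
  x = λ² - 13 - 23 = 0 - 36 ≡ 26; y = λ·(13 - 26) - 22 ≡ 9. → (26, 9)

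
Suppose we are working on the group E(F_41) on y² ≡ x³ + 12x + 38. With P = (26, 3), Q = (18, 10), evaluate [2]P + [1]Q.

First 2P:
Repeated addition: build up to 2P.
2P: tangent at (26, 3): λ = (3·26² + 12)/(2·3) ≡ 31/6. 6⁻¹ ≡ 7 (mod 41), so λ ≡ 31·7 ≡ 12.
  x = λ² - 26 - 26 = 144 - 52 ≡ 10; y = λ·(26 - 10) - 3 ≡ 25. → (10, 25)
2P = (10, 25).
Finally 2P + Q:
(10, 25) + (18, 10). λ = (10 - 25)/(18 - 10) ≡ 26/8 mod 41. 8⁻¹ ≡ 36 (mod 41) since 8·36 = 288 ≡ 1, so λ ≡ 34.
  x = λ² - 10 - 18 = 1156 - 28 ≡ 21; y = λ·(10 - 21) - 25 ≡ 11. → (21, 11)

(21, 11)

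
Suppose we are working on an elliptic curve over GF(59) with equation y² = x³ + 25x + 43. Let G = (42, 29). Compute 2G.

tangent at (42, 29): λ = (3·42² + 25)/(2·29) ≡ 7/58. 58⁻¹ ≡ 58 (mod 59) since 58·58 = 3364 ≡ 1, so λ ≡ 7·58 ≡ 52.
  x = λ² - 42 - 42 = 2704 - 84 ≡ 24; y = λ·(42 - 24) - 29 ≡ 22. → (24, 22)

(24, 22)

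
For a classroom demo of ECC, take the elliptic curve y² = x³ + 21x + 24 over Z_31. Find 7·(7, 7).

(7, 24)

Write P = (7, 7).
Repeated addition: build up to 7P.
2P: tangent at (7, 7): λ = (3·7² + 21)/(2·7) ≡ 13/14. 14⁻¹ ≡ 20 (mod 31) since 14·20 = 280 ≡ 1, so λ ≡ 13·20 ≡ 12.
  x = λ² - 7 - 7 = 144 - 14 ≡ 6; y = λ·(7 - 6) - 7 ≡ 5. → (6, 5)
3P: (6, 5) + (7, 7). λ = (7 - 5)/(7 - 6) ≡ 2/1 mod 31. 1⁻¹ ≡ 1 (mod 31), so λ ≡ 2.
  x = λ² - 6 - 7 = 4 - 13 ≡ 22; y = λ·(6 - 22) - 5 ≡ 25. → (22, 25)
4P: (22, 25) + (7, 7). λ = (7 - 25)/(7 - 22) ≡ 13/16 mod 31. 16⁻¹ ≡ 2 (mod 31), so λ ≡ 26.
  x = λ² - 22 - 7 = 676 - 29 ≡ 27; y = λ·(22 - 27) - 25 ≡ 0. → (27, 0)
5P: (27, 0) + (7, 7). λ = (7 - 0)/(7 - 27) ≡ 7/11 mod 31. 11⁻¹ ≡ 17 (mod 31) since 11·17 = 187 ≡ 1, so λ ≡ 26.
  x = λ² - 27 - 7 = 676 - 34 ≡ 22; y = λ·(27 - 22) - 0 ≡ 6. → (22, 6)
6P: (22, 6) + (7, 7). λ = (7 - 6)/(7 - 22) ≡ 1/16 mod 31. 16⁻¹ ≡ 2 (mod 31), so λ ≡ 2.
  x = λ² - 22 - 7 = 4 - 29 ≡ 6; y = λ·(22 - 6) - 6 ≡ 26. → (6, 26)
7P: (6, 26) + (7, 7). λ = (7 - 26)/(7 - 6) ≡ 12/1 mod 31. 1⁻¹ ≡ 1 (mod 31) since 1·1 = 1 ≡ 1, so λ ≡ 12.
  x = λ² - 6 - 7 = 144 - 13 ≡ 7; y = λ·(6 - 7) - 26 ≡ 24. → (7, 24)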